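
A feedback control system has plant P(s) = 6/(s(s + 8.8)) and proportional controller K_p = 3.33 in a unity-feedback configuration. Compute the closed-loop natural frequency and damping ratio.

1 + K_p·P(s) = 0 gives s² + 8.8s + 19.98 = 0.
So ω_n² = 19.98 ⇒ ω_n = 4.47 rad/s, and ζ = 8.8/(2ω_n) = 0.984.

ω_n = 4.47 rad/s, ζ = 0.984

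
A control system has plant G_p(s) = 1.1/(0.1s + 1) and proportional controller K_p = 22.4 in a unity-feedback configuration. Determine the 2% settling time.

Closed loop: T(s) = K_p·G_p/(1+K_p·G_p) = 24.64/(0.1s + 1 + 24.64), with pole at s = −(1 + 24.64)/0.1 = −256.4.
τ = 1/256.4 = 0.0039 s, so 2% settling time ≈ 4τ = 0.0156 s.

T_s ≈ 0.0156 s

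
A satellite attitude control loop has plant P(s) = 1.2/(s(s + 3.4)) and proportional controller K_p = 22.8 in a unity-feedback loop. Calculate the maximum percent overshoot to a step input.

34%

Closed-loop characteristic equation: s² + 3.4s + 27.36 = 0, so ω_n = 5.231 rad/s and ζ = 3.4/(2·5.231) = 0.325.
%OS = 100·exp(−πζ/√(1−ζ²)) = 100·exp(−π·0.325/√0.8944) = 34%.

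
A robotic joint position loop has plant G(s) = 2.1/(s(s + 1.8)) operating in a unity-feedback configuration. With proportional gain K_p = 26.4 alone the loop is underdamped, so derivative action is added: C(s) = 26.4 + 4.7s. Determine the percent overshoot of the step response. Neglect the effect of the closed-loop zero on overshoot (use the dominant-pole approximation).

Forward path: (26.4 + 4.7s)·2.1/(s(s+1.8)). The closed-loop characteristic equation is s² + (1.8 + 2.1·4.7)s + 2.1·26.4 = 0.
That is s² + 11.67s + 55.44 = 0, so ω_n = 7.446 rad/s and ζ = 11.67/(2·7.446) = 0.7837.
%OS = 100·exp(−πζ/√(1−ζ²)) = 1.9%.

1.9%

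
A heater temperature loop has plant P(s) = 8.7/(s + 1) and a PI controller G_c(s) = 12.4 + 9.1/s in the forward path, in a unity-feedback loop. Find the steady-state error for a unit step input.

0

The open loop G_c(s)P(s) has a pole at the origin (type 1), so the static position error constant is infinite and e_ss = 1/(1+∞) = 0.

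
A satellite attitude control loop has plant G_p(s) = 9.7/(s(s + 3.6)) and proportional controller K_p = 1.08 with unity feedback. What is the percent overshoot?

From 1 + K_pG_p(s) = 0: s² + 3.6s + 10.48 = 0 ⇒ ω_n = 3.237, ζ = 0.5561.
%OS = 100·exp(−πζ/√(1−ζ²)) = 100·exp(−π·0.5561/√0.6907) = 12.2%.

12.2%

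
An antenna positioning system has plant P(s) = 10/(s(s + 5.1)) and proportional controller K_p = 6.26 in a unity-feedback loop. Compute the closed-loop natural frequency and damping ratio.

1 + K_p·P(s) = 0 gives s² + 5.1s + 62.6 = 0.
Matching s² + 2ζω_n s + ω_n²: ω_n = √62.6 = 7.912 rad/s and 2ζω_n = 5.1, so ζ = 5.1/(2·7.912) = 0.322.

ω_n = 7.91 rad/s, ζ = 0.322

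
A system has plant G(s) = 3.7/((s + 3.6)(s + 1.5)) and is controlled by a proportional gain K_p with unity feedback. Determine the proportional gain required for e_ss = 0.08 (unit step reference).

K_p = 16.8

The loop is type 0, so e_ss(step) = 1/(1 + K_pos) with K_pos = K_p·G(0).
G(0) = 0.6852. Require 1/(1 + K_p·0.6852) = 0.08, so 1 + 0.6852·K_p = 12.5.
K_p = (12.5 − 1)/0.6852 = 16.8.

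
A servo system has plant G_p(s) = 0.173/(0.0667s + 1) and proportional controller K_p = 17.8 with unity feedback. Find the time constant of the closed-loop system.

Closed loop: T(s) = K_p·G_p/(1+K_p·G_p) = 3.079/(0.0667s + 1 + 3.079), with pole at s = −(1 + 3.079)/0.0667 = −61.16.
Closed-loop time constant τ = 1/61.16 = 0.0164 s.

τ = 0.0164 s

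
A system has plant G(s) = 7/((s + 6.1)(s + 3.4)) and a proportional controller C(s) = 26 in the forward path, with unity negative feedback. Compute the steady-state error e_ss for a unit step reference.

The loop is type 0. Static position error constant K_pos = C(0)·G(0) = 26·0.3375 = 8.775.
Steady-state error to a unit step: e_ss = 1/(1+K_pos) = 1/9.775 = 0.102.

0.102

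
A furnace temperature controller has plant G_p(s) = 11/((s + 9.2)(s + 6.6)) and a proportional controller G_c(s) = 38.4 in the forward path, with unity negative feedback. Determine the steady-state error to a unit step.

0.126

The loop is type 0. Static position error constant K_pos = G_c(0)·G_p(0) = 38.4·0.1812 = 6.957.
Steady-state error to a unit step: e_ss = 1/(1+K_pos) = 1/7.957 = 0.126.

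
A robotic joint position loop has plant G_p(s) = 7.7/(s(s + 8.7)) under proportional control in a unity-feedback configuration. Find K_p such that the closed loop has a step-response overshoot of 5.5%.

From %OS = 100·exp(−πζ/√(1−ζ²)) = 5.5%, ζ = −ln(0.055)/√(π²+ln²(0.055)) = 0.6783.
Characteristic equation s² + 8.7s + 7.7K_p = 0 gives ζ = 8.7/(2√(7.7K_p)).
Setting ζ = 0.6783: √(7.7K_p) = 8.7/(2·0.6783) = 6.413, so K_p = 41.12/7.7 = 5.34.

K_p = 5.34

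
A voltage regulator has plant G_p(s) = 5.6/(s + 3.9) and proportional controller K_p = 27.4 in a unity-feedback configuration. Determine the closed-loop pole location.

s = -157.3

Closed-loop transfer function: T(s) = K_p·G_p(s)/(1 + K_p·G_p(s)) = 153.4/(s + 3.9 + 153.4) = 153.4/(s + 157.3).
The closed-loop pole is at s = −157.3.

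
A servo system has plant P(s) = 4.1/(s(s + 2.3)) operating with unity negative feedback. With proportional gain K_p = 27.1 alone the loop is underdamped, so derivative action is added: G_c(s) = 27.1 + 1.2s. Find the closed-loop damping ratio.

ζ = 0.342

Forward path: (27.1 + 1.2s)·4.1/(s(s+2.3)). The closed-loop characteristic equation is s² + (2.3 + 4.1·1.2)s + 4.1·27.1 = 0.
That is s² + 7.22s + 111.1 = 0, so ω_n = 10.54 rad/s and ζ = 7.22/(2·10.54) = 0.3425.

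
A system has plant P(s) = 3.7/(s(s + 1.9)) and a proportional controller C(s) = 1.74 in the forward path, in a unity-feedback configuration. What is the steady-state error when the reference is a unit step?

0

The open loop C(s)P(s) has a pole at the origin (type 1), so the static position error constant is infinite and e_ss = 1/(1+∞) = 0.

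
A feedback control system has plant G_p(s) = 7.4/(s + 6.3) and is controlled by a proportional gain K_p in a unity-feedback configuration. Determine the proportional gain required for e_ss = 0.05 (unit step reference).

K_p = 16.2

Steady-state error for a unit step on this type-0 loop is 1/(1 + K_p·G_p(0)).
G_p(0) = 1.175. Require 1/(1 + K_p·1.175) = 0.05, so 1 + 1.175·K_p = 20.
K_p = (20 − 1)/1.175 = 16.2.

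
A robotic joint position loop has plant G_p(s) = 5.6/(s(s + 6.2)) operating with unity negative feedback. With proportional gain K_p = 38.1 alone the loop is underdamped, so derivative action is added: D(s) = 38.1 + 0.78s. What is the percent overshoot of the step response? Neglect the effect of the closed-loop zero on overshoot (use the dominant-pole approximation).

29.6%

Forward path: (38.1 + 0.78s)·5.6/(s(s+6.2)). The closed-loop characteristic equation is s² + (6.2 + 5.6·0.78)s + 5.6·38.1 = 0.
That is s² + 10.57s + 213.4 = 0, so ω_n = 14.61 rad/s and ζ = 10.57/(2·14.61) = 0.3617.
%OS = 100·exp(−πζ/√(1−ζ²)) = 29.6%.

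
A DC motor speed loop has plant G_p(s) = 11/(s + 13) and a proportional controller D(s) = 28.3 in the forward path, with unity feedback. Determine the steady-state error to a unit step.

0.0401

The loop is type 0. Static position error constant K_pos = D(0)·G_p(0) = 28.3·0.8462 = 23.95.
Steady-state error to a unit step: e_ss = 1/(1+K_pos) = 1/24.95 = 0.0401.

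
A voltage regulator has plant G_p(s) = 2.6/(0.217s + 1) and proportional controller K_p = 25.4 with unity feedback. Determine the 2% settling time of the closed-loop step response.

T_s ≈ 0.0129 s

Closed loop: T(s) = K_p·G_p/(1+K_p·G_p) = 66.04/(0.217s + 1 + 66.04), with pole at s = −(1 + 66.04)/0.217 = −308.9.
τ = 1/308.9 = 0.003237 s, so 2% settling time ≈ 4τ = 0.0129 s.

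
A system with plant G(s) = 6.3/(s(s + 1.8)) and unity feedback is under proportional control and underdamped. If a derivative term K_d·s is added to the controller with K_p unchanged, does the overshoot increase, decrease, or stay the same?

decrease

The derivative term adds K·K_d to the s-coefficient of the characteristic equation, raising 2ζω_n while ω_n is unchanged; ζ increases, so overshoot decreases.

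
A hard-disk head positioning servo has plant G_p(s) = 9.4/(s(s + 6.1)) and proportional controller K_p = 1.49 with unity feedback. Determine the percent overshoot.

The closed-loop denominator s² + 6.1s + 14.01 gives ω_n = √14.01 = 3.742 and ζ = 6.1/(2ω_n) = 0.815.
%OS = 100·exp(−πζ/√(1−ζ²)) = 100·exp(−π·0.815/√0.3358) = 1.21%.

1.21%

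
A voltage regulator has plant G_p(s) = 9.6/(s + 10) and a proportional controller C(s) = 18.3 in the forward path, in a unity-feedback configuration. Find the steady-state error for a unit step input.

The loop is type 0. Static position error constant K_pos = C(0)·G_p(0) = 18.3·0.96 = 17.57.
Steady-state error to a unit step: e_ss = 1/(1+K_pos) = 1/18.57 = 0.0539.

0.0539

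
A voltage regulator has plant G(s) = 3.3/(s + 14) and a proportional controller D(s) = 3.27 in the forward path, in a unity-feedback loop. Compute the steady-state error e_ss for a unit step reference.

The loop is type 0. Static position error constant K_pos = D(0)·G(0) = 3.27·0.2357 = 0.7708.
Steady-state error to a unit step: e_ss = 1/(1+K_pos) = 1/1.771 = 0.565.

0.565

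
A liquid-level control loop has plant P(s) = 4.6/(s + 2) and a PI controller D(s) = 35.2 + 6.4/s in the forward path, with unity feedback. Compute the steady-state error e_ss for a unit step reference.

0

The open loop D(s)P(s) has a pole at the origin (type 1), so the static position error constant is infinite and e_ss = 1/(1+∞) = 0.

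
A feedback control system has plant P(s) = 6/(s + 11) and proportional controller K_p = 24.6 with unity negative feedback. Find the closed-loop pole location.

s = -158.6

Closed-loop transfer function: T(s) = K_p·P(s)/(1 + K_p·P(s)) = 147.6/(s + 11 + 147.6) = 147.6/(s + 158.6).
The closed-loop pole is at s = −158.6.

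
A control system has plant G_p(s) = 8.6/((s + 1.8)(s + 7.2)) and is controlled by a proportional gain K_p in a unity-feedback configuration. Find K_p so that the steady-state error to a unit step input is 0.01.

For a type-0 loop with proportional control, e_ss = 1/(1 + K_p·G_p(0)).
G_p(0) = 0.6636. Require 1/(1 + K_p·0.6636) = 0.01, so 1 + 0.6636·K_p = 100.
K_p = (100 − 1)/0.6636 = 149.

K_p = 149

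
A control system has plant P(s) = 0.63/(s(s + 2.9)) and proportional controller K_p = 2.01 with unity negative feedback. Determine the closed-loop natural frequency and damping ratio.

ω_n = 1.13 rad/s, ζ = 1.29

1 + K_p·P(s) = 0 gives s² + 2.9s + 1.266 = 0.
Matching s² + 2ζω_n s + ω_n²: ω_n = √1.266 = 1.125 rad/s and 2ζω_n = 2.9, so ζ = 2.9/(2·1.125) = 1.29.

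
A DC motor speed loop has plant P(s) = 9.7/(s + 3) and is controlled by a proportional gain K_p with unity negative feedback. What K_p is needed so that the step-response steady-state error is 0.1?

K_p = 2.78

For a type-0 loop with proportional control, e_ss = 1/(1 + K_p·P(0)).
P(0) = 3.233. Require 1/(1 + K_p·3.233) = 0.1, so 1 + 3.233·K_p = 10.
K_p = (10 − 1)/3.233 = 2.78.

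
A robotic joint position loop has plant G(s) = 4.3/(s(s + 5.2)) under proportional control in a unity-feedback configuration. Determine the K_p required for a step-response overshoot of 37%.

K_p = 17.3

From %OS = 100·exp(−πζ/√(1−ζ²)) = 37%, ζ = −ln(0.37)/√(π²+ln²(0.37)) = 0.3017.
Characteristic equation s² + 5.2s + 4.3K_p = 0 gives ζ = 5.2/(2√(4.3K_p)).
Setting ζ = 0.3017: √(4.3K_p) = 5.2/(2·0.3017) = 8.617, so K_p = 74.25/4.3 = 17.3.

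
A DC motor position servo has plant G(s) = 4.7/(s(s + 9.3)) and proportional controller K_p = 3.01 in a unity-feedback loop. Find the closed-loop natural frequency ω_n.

1 + K_p·G(s) = 0 gives s² + 9.3s + 14.15 = 0.
Matching s² + 2ζω_n s + ω_n²: ω_n = √14.15 = 3.761 rad/s and 2ζω_n = 9.3, so ζ = 9.3/(2·3.761) = 1.24.

ω_n = 3.76 rad/s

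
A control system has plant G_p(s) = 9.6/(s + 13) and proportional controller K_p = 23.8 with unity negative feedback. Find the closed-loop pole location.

s = -241.5

Closed-loop transfer function: T(s) = K_p·G_p(s)/(1 + K_p·G_p(s)) = 228.5/(s + 13 + 228.5) = 228.5/(s + 241.5).
The closed-loop pole is at s = −241.5.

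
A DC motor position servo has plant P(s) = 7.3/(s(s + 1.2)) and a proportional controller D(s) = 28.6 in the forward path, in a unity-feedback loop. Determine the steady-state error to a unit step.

0

The open loop D(s)P(s) has a pole at the origin (type 1), so the static position error constant is infinite and e_ss = 1/(1+∞) = 0.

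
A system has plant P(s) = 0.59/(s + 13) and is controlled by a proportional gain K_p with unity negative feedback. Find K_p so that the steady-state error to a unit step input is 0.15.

K_p = 125

Steady-state error for a unit step on this type-0 loop is 1/(1 + K_p·P(0)).
P(0) = 0.04538. Require 1/(1 + K_p·0.04538) = 0.15, so 1 + 0.04538·K_p = 6.667.
K_p = (6.667 − 1)/0.04538 = 125.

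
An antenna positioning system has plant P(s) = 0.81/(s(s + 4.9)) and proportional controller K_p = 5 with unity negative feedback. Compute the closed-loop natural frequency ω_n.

The closed-loop denominator is s(s+4.9) + 5·0.81 = s² + 4.9s + 4.05.
So ω_n² = 4.05 ⇒ ω_n = 2.012 rad/s, and ζ = 4.9/(2ω_n) = 1.22.

ω_n = 2.01 rad/s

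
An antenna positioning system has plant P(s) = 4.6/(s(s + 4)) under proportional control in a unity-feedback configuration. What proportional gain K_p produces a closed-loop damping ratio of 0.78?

Closed-loop characteristic equation: s² + 4s + K_p·4.6 = 0.
So ω_n = √(4.6K_p) and 2ζω_n = 4, giving ζ = 4/(2√(4.6K_p)).
Setting ζ = 0.78: √(4.6K_p) = 4/(2·0.78) = 2.564, so K_p = 6.575/4.6 = 1.43.

K_p = 1.43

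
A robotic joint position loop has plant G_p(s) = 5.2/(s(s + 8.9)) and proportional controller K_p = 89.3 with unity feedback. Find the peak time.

Closed-loop characteristic equation: s² + 8.9s + 464.4 = 0, so ω_n = 21.55 rad/s and ζ = 8.9/(2·21.55) = 0.2065.
Damped frequency ω_d = ω_n√(1−ζ²) = 21.08 rad/s, so peak time T_p = π/ω_d = 0.149 s.

T_p = 0.149 s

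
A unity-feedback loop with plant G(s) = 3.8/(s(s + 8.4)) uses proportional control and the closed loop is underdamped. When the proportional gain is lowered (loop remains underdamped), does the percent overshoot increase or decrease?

ζ = 8.4/(2√(3.8K_p)) rises as K_p falls; higher damping means less overshoot.

decrease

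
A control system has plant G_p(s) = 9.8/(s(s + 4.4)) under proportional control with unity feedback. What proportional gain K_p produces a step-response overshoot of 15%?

From %OS = 100·exp(−πζ/√(1−ζ²)) = 15%, ζ = −ln(0.15)/√(π²+ln²(0.15)) = 0.5169.
Characteristic equation s² + 4.4s + 9.8K_p = 0 gives ζ = 4.4/(2√(9.8K_p)).
Setting ζ = 0.5169: √(9.8K_p) = 4.4/(2·0.5169) = 4.256, so K_p = 18.11/9.8 = 1.85.

K_p = 1.85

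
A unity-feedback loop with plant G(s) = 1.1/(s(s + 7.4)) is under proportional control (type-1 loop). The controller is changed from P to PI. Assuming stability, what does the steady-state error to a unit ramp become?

The integrator raises the loop to type 2, so K_v → ∞ and e_ss to a ramp is zero.

0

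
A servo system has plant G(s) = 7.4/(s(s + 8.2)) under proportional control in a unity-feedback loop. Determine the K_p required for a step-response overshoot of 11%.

From %OS = 100·exp(−πζ/√(1−ζ²)) = 11%, ζ = −ln(0.11)/√(π²+ln²(0.11)) = 0.5749.
Characteristic equation s² + 8.2s + 7.4K_p = 0 gives ζ = 8.2/(2√(7.4K_p)).
Setting ζ = 0.5749: √(7.4K_p) = 8.2/(2·0.5749) = 7.132, so K_p = 50.86/7.4 = 6.87.

K_p = 6.87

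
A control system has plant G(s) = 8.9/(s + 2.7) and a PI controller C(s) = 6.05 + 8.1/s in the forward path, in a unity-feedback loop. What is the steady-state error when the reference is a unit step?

The open loop C(s)G(s) has a pole at the origin (type 1), so the static position error constant is infinite and e_ss = 1/(1+∞) = 0.

0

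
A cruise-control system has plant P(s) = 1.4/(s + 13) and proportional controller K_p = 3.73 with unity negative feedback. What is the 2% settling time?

Closed-loop transfer function: T(s) = K_p·P(s)/(1 + K_p·P(s)) = 5.222/(s + 13 + 5.222) = 5.222/(s + 18.22).
Time constant τ = 1/18.22 = 0.05488 s, so the 2% settling time is about 4τ = 0.22 s.

T_s ≈ 0.22 s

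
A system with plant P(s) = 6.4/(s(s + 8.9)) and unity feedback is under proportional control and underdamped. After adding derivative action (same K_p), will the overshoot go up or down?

decrease

With PD the characteristic equation becomes s² + (a + K·K_d)s + K·K_p = 0; the damping term grows, ζ rises, overshoot falls.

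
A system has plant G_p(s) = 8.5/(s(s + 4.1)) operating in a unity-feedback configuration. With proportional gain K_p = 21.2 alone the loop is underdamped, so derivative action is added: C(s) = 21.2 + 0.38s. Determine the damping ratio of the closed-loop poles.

Forward path: (21.2 + 0.38s)·8.5/(s(s+4.1)). The closed-loop characteristic equation is s² + (4.1 + 8.5·0.38)s + 8.5·21.2 = 0.
That is s² + 7.33s + 180.2 = 0, so ω_n = 13.42 rad/s and ζ = 7.33/(2·13.42) = 0.273.

ζ = 0.273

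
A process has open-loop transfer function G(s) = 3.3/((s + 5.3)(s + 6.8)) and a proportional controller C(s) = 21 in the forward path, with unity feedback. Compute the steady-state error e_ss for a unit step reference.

The loop is type 0. Static position error constant K_pos = C(0)·G(0) = 21·0.09156 = 1.923.
Steady-state error to a unit step: e_ss = 1/(1+K_pos) = 1/2.923 = 0.342.

0.342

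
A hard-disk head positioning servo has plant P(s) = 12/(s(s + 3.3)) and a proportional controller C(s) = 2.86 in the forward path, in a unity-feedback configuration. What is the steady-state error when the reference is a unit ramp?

The loop has one pole at the origin (type 1). Velocity error constant K_v = lim_{s→0} s·C(s)P(s) = 2.86·12/3.3 = 10.4.
Steady-state error to a unit ramp: e_ss = 1/K_v = 0.0962.

0.0962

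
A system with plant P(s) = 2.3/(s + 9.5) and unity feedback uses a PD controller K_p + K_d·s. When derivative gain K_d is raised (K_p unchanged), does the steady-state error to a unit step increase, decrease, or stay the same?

unchanged

At s = 0 the derivative term contributes nothing: C(0) = K_p regardless of K_d, so K_pos = K_p·P(0) and e_ss are unchanged.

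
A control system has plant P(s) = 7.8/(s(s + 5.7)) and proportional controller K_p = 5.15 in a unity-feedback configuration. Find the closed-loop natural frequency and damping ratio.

ω_n = 6.34 rad/s, ζ = 0.45

1 + K_p·P(s) = 0 gives s² + 5.7s + 40.17 = 0.
So ω_n² = 40.17 ⇒ ω_n = 6.338 rad/s, and ζ = 5.7/(2ω_n) = 0.45.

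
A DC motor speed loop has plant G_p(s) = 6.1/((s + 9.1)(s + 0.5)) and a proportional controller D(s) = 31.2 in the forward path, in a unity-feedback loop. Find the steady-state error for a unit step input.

The loop is type 0. Static position error constant K_pos = D(0)·G_p(0) = 31.2·1.341 = 41.83.
Steady-state error to a unit step: e_ss = 1/(1+K_pos) = 1/42.83 = 0.0233.

0.0233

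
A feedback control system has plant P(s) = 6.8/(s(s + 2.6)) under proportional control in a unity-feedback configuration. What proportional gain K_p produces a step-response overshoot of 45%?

From %OS = 100·exp(−πζ/√(1−ζ²)) = 45%, ζ = −ln(0.45)/√(π²+ln²(0.45)) = 0.2463.
Characteristic equation s² + 2.6s + 6.8K_p = 0 gives ζ = 2.6/(2√(6.8K_p)).
Setting ζ = 0.2463: √(6.8K_p) = 2.6/(2·0.2463) = 5.277, so K_p = 27.85/6.8 = 4.1.

K_p = 4.1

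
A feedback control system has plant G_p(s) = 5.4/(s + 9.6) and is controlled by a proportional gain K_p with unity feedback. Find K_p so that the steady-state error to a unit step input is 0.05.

Steady-state error for a unit step on this type-0 loop is 1/(1 + K_p·G_p(0)).
G_p(0) = 0.5625. Require 1/(1 + K_p·0.5625) = 0.05, so 1 + 0.5625·K_p = 20.
K_p = (20 − 1)/0.5625 = 33.8.

K_p = 33.8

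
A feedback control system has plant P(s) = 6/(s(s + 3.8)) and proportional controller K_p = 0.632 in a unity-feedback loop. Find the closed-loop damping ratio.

ζ = 0.976

With unity feedback the closed-loop characteristic equation is s² + 3.8s + 0.632·6 = s² + 3.8s + 3.792 = 0.
So ω_n² = 3.792 ⇒ ω_n = 1.947 rad/s, and ζ = 3.8/(2ω_n) = 0.976.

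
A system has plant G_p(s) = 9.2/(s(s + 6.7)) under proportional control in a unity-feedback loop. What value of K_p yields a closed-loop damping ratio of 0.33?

K_p = 11.2

Closed-loop characteristic equation: s² + 6.7s + K_p·9.2 = 0.
So ω_n = √(9.2K_p) and 2ζω_n = 6.7, giving ζ = 6.7/(2√(9.2K_p)).
Setting ζ = 0.33: √(9.2K_p) = 6.7/(2·0.33) = 10.15, so K_p = 103.1/9.2 = 11.2.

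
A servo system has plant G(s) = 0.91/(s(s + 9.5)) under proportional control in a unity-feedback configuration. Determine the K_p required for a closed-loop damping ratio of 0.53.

Closed-loop characteristic equation: s² + 9.5s + K_p·0.91 = 0.
So ω_n = √(0.91K_p) and 2ζω_n = 9.5, giving ζ = 9.5/(2√(0.91K_p)).
Setting ζ = 0.53: √(0.91K_p) = 9.5/(2·0.53) = 8.962, so K_p = 80.32/0.91 = 88.3.

K_p = 88.3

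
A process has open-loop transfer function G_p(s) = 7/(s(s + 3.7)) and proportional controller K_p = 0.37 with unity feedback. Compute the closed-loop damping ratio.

ζ = 1.15

With unity feedback the closed-loop characteristic equation is s² + 3.7s + 0.37·7 = s² + 3.7s + 2.59 = 0.
Matching s² + 2ζω_n s + ω_n²: ω_n = √2.59 = 1.609 rad/s and 2ζω_n = 3.7, so ζ = 3.7/(2·1.609) = 1.15.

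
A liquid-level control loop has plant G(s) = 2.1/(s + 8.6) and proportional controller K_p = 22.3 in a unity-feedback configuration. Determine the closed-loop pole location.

Closed-loop transfer function: T(s) = K_p·G(s)/(1 + K_p·G(s)) = 46.83/(s + 8.6 + 46.83) = 46.83/(s + 55.43).
The closed-loop pole is at s = −55.43.

s = -55.43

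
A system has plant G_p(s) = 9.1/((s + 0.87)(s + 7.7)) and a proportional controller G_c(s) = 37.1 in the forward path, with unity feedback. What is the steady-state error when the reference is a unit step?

0.0195

The loop is type 0. Static position error constant K_pos = G_c(0)·G_p(0) = 37.1·1.358 = 50.4.
Steady-state error to a unit step: e_ss = 1/(1+K_pos) = 1/51.4 = 0.0195.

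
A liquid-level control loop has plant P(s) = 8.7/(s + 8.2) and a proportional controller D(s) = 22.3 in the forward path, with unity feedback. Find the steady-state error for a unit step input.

0.0406

The loop is type 0. Static position error constant K_pos = D(0)·P(0) = 22.3·1.061 = 23.66.
Steady-state error to a unit step: e_ss = 1/(1+K_pos) = 1/24.66 = 0.0406.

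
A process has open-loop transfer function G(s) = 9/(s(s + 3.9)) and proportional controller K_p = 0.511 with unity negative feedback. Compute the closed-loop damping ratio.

The closed-loop denominator is s(s+3.9) + 0.511·9 = s² + 3.9s + 4.599.
So ω_n² = 4.599 ⇒ ω_n = 2.145 rad/s, and ζ = 3.9/(2ω_n) = 0.909.

ζ = 0.909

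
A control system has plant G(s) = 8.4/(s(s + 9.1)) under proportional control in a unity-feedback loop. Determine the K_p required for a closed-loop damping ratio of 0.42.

Closed-loop characteristic equation: s² + 9.1s + K_p·8.4 = 0.
So ω_n = √(8.4K_p) and 2ζω_n = 9.1, giving ζ = 9.1/(2√(8.4K_p)).
Setting ζ = 0.42: √(8.4K_p) = 9.1/(2·0.42) = 10.83, so K_p = 117.4/8.4 = 14.

K_p = 14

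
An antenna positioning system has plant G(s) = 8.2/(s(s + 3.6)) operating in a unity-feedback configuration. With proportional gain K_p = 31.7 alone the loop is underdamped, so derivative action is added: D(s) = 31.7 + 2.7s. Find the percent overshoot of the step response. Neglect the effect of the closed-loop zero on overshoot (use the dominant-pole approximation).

1.56%

Forward path: (31.7 + 2.7s)·8.2/(s(s+3.6)). The closed-loop characteristic equation is s² + (3.6 + 8.2·2.7)s + 8.2·31.7 = 0.
That is s² + 25.74s + 259.9 = 0, so ω_n = 16.12 rad/s and ζ = 25.74/(2·16.12) = 0.7983.
%OS = 100·exp(−πζ/√(1−ζ²)) = 1.56%.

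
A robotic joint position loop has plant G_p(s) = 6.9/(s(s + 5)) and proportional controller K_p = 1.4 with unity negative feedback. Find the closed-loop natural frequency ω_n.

ω_n = 3.11 rad/s

The closed-loop denominator is s(s+5) + 1.4·6.9 = s² + 5s + 9.66.
So ω_n² = 9.66 ⇒ ω_n = 3.108 rad/s, and ζ = 5/(2ω_n) = 0.804.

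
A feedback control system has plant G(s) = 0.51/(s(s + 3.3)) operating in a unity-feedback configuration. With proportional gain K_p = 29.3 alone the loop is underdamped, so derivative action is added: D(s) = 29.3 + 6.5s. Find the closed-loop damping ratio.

Forward path: (29.3 + 6.5s)·0.51/(s(s+3.3)). The closed-loop characteristic equation is s² + (3.3 + 0.51·6.5)s + 0.51·29.3 = 0.
That is s² + 6.615s + 14.94 = 0, so ω_n = 3.866 rad/s and ζ = 6.615/(2·3.866) = 0.8556.

ζ = 0.856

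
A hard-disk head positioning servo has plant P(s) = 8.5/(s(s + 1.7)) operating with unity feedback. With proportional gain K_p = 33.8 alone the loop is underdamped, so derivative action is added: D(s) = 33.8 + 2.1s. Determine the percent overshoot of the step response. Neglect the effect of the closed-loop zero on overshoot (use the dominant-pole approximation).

Forward path: (33.8 + 2.1s)·8.5/(s(s+1.7)). The closed-loop characteristic equation is s² + (1.7 + 8.5·2.1)s + 8.5·33.8 = 0.
That is s² + 19.55s + 287.3 = 0, so ω_n = 16.95 rad/s and ζ = 19.55/(2·16.95) = 0.5767.
%OS = 100·exp(−πζ/√(1−ζ²)) = 10.9%.

10.9%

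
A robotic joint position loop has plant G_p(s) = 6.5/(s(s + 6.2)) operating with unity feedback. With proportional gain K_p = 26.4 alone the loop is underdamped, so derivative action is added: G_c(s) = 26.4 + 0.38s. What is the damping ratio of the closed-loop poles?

ζ = 0.331

Forward path: (26.4 + 0.38s)·6.5/(s(s+6.2)). The closed-loop characteristic equation is s² + (6.2 + 6.5·0.38)s + 6.5·26.4 = 0.
That is s² + 8.67s + 171.6 = 0, so ω_n = 13.1 rad/s and ζ = 8.67/(2·13.1) = 0.3309.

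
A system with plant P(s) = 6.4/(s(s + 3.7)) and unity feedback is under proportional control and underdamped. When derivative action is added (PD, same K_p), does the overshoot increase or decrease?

With PD the characteristic equation becomes s² + (a + K·K_d)s + K·K_p = 0; the damping term grows, ζ rises, overshoot falls.

decrease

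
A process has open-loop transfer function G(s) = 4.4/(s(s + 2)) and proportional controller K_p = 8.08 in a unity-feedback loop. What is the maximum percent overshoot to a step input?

58.6%

Closed-loop characteristic equation: s² + 2s + 35.55 = 0, so ω_n = 5.963 rad/s and ζ = 2/(2·5.963) = 0.1677.
%OS = 100·exp(−πζ/√(1−ζ²)) = 100·exp(−π·0.1677/√0.9719) = 58.6%.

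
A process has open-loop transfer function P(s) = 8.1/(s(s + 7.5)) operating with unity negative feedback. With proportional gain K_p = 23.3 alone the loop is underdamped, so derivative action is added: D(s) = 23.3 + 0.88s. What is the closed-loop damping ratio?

Forward path: (23.3 + 0.88s)·8.1/(s(s+7.5)). The closed-loop characteristic equation is s² + (7.5 + 8.1·0.88)s + 8.1·23.3 = 0.
That is s² + 14.63s + 188.7 = 0, so ω_n = 13.74 rad/s and ζ = 14.63/(2·13.74) = 0.5324.

ζ = 0.532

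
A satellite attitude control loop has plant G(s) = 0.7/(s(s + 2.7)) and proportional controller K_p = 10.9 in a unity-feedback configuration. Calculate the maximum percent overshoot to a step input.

17.2%

From 1 + K_pG(s) = 0: s² + 2.7s + 7.63 = 0 ⇒ ω_n = 2.762, ζ = 0.4887.
%OS = 100·exp(−πζ/√(1−ζ²)) = 100·exp(−π·0.4887/√0.7611) = 17.2%.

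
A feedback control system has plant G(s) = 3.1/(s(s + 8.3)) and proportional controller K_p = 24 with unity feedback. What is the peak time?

Closed-loop characteristic equation: s² + 8.3s + 74.4 = 0, so ω_n = 8.626 rad/s and ζ = 8.3/(2·8.626) = 0.4811.
Damped frequency ω_d = ω_n√(1−ζ²) = 7.562 rad/s, so peak time T_p = π/ω_d = 0.415 s.

T_p = 0.415 s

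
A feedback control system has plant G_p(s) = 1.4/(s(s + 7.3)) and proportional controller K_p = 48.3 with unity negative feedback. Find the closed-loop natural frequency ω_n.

1 + K_p·G_p(s) = 0 gives s² + 7.3s + 67.62 = 0.
So ω_n² = 67.62 ⇒ ω_n = 8.223 rad/s, and ζ = 7.3/(2ω_n) = 0.444.

ω_n = 8.22 rad/s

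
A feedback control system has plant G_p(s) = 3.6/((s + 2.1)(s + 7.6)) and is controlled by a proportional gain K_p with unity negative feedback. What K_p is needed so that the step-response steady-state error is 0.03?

The loop is type 0, so e_ss(step) = 1/(1 + K_pos) with K_pos = K_p·G_p(0).
G_p(0) = 0.2256. Require 1/(1 + K_p·0.2256) = 0.03, so 1 + 0.2256·K_p = 33.33.
K_p = (33.33 − 1)/0.2256 = 143.

K_p = 143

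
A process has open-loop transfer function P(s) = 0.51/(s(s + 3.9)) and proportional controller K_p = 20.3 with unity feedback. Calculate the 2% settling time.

T_s ≈ 2.05 s

From 1 + K_pP(s) = 0: s² + 3.9s + 10.35 = 0 ⇒ ω_n = 3.218, ζ = 0.606.
2% settling time T_s ≈ 4/(ζω_n) = 4/1.95 = 2.05 s.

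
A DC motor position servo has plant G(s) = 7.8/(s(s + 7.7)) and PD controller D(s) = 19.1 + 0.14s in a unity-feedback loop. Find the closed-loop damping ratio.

Forward path: (19.1 + 0.14s)·7.8/(s(s+7.7)). The closed-loop characteristic equation is s² + (7.7 + 7.8·0.14)s + 7.8·19.1 = 0.
That is s² + 8.792s + 149 = 0, so ω_n = 12.21 rad/s and ζ = 8.792/(2·12.21) = 0.3602.

ζ = 0.36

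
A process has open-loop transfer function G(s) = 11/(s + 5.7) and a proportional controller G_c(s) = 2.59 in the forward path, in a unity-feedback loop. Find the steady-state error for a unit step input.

The loop is type 0. Static position error constant K_pos = G_c(0)·G(0) = 2.59·1.93 = 4.998.
Steady-state error to a unit step: e_ss = 1/(1+K_pos) = 1/5.998 = 0.167.

0.167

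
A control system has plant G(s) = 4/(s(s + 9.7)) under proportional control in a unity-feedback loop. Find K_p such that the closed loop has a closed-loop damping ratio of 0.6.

K_p = 16.3

Closed-loop characteristic equation: s² + 9.7s + K_p·4 = 0.
So ω_n = √(4K_p) and 2ζω_n = 9.7, giving ζ = 9.7/(2√(4K_p)).
Setting ζ = 0.6: √(4K_p) = 9.7/(2·0.6) = 8.083, so K_p = 65.34/4 = 16.3.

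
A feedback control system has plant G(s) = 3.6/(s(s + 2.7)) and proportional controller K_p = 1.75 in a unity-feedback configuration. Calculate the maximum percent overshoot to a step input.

13.5%

Closed-loop characteristic equation: s² + 2.7s + 6.3 = 0, so ω_n = 2.51 rad/s and ζ = 2.7/(2·2.51) = 0.5379.
%OS = 100·exp(−πζ/√(1−ζ²)) = 100·exp(−π·0.5379/√0.7107) = 13.5%.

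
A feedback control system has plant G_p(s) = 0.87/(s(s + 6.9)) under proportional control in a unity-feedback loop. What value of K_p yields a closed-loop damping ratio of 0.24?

Closed-loop characteristic equation: s² + 6.9s + K_p·0.87 = 0.
So ω_n = √(0.87K_p) and 2ζω_n = 6.9, giving ζ = 6.9/(2√(0.87K_p)).
Setting ζ = 0.24: √(0.87K_p) = 6.9/(2·0.24) = 14.38, so K_p = 206.6/0.87 = 238.

K_p = 238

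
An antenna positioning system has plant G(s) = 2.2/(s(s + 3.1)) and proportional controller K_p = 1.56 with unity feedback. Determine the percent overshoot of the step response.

0.824%

From 1 + K_pG(s) = 0: s² + 3.1s + 3.432 = 0 ⇒ ω_n = 1.853, ζ = 0.8367.
%OS = 100·exp(−πζ/√(1−ζ²)) = 100·exp(−π·0.8367/√0.3) = 0.824%.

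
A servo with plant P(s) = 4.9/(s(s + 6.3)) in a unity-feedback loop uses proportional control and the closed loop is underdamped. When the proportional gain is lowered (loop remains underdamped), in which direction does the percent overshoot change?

decrease

ζ = 6.3/(2√(4.9K_p)) rises as K_p falls; higher damping means less overshoot.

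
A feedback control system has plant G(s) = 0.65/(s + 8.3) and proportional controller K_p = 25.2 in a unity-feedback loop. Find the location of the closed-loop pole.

s = -24.68

Closed-loop transfer function: T(s) = K_p·G(s)/(1 + K_p·G(s)) = 16.38/(s + 8.3 + 16.38) = 16.38/(s + 24.68).
The closed-loop pole is at s = −24.68.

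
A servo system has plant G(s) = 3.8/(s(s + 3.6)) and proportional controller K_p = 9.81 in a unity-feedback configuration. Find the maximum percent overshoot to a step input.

37.9%

Closed-loop characteristic equation: s² + 3.6s + 37.28 = 0, so ω_n = 6.106 rad/s and ζ = 3.6/(2·6.106) = 0.2948.
%OS = 100·exp(−πζ/√(1−ζ²)) = 100·exp(−π·0.2948/√0.9131) = 37.9%.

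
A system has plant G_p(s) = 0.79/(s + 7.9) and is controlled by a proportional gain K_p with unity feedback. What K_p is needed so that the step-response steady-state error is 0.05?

The loop is type 0, so e_ss(step) = 1/(1 + K_pos) with K_pos = K_p·G_p(0).
G_p(0) = 0.1. Require 1/(1 + K_p·0.1) = 0.05, so 1 + 0.1·K_p = 20.
K_p = (20 − 1)/0.1 = 190.

K_p = 190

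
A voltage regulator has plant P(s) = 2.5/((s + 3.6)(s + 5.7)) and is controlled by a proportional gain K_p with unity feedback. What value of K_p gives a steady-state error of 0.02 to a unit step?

The loop is type 0, so e_ss(step) = 1/(1 + K_pos) with K_pos = K_p·P(0).
P(0) = 0.1218. Require 1/(1 + K_p·0.1218) = 0.02, so 1 + 0.1218·K_p = 50.
K_p = (50 − 1)/0.1218 = 402.

K_p = 402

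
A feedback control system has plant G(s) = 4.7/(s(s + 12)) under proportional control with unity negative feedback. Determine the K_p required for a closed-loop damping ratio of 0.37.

Closed-loop characteristic equation: s² + 12s + K_p·4.7 = 0.
So ω_n = √(4.7K_p) and 2ζω_n = 12, giving ζ = 12/(2√(4.7K_p)).
Setting ζ = 0.37: √(4.7K_p) = 12/(2·0.37) = 16.22, so K_p = 263/4.7 = 56.

K_p = 56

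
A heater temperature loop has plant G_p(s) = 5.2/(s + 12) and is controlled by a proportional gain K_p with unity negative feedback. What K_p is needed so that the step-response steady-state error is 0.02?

The loop is type 0, so e_ss(step) = 1/(1 + K_pos) with K_pos = K_p·G_p(0).
G_p(0) = 0.4333. Require 1/(1 + K_p·0.4333) = 0.02, so 1 + 0.4333·K_p = 50.
K_p = (50 − 1)/0.4333 = 113.

K_p = 113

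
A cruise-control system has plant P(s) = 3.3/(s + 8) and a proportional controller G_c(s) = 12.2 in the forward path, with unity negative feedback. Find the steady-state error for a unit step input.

The loop is type 0. Static position error constant K_pos = G_c(0)·P(0) = 12.2·0.4125 = 5.032.
Steady-state error to a unit step: e_ss = 1/(1+K_pos) = 1/6.032 = 0.166.

0.166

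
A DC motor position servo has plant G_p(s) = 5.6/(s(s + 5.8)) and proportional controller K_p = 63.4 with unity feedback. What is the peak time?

The closed-loop denominator s² + 5.8s + 355 gives ω_n = √355 = 18.84 and ζ = 5.8/(2ω_n) = 0.1539.
Damped frequency ω_d = ω_n√(1−ζ²) = 18.62 rad/s, so peak time T_p = π/ω_d = 0.169 s.

T_p = 0.169 s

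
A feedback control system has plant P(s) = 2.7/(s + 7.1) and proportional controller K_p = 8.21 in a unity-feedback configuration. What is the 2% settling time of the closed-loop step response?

Closed-loop transfer function: T(s) = K_p·P(s)/(1 + K_p·P(s)) = 22.17/(s + 7.1 + 22.17) = 22.17/(s + 29.27).
Time constant τ = 1/29.27 = 0.03417 s, so the 2% settling time is about 4τ = 0.137 s.

T_s ≈ 0.137 s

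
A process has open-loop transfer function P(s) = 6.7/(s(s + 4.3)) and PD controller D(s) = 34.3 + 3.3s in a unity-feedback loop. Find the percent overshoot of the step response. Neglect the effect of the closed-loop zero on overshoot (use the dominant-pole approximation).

0.38%

Forward path: (34.3 + 3.3s)·6.7/(s(s+4.3)). The closed-loop characteristic equation is s² + (4.3 + 6.7·3.3)s + 6.7·34.3 = 0.
That is s² + 26.41s + 229.8 = 0, so ω_n = 15.16 rad/s and ζ = 26.41/(2·15.16) = 0.8711.
%OS = 100·exp(−πζ/√(1−ζ²)) = 0.38%.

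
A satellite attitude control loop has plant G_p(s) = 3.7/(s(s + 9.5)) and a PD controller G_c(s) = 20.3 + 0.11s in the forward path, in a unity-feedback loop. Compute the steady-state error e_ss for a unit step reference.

The open loop G_c(s)G_p(s) has a pole at the origin (type 1), so the static position error constant is infinite and e_ss = 1/(1+∞) = 0.

0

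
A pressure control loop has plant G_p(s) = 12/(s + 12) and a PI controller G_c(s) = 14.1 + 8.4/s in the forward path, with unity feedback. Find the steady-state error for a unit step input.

0

The open loop G_c(s)G_p(s) has a pole at the origin (type 1), so the static position error constant is infinite and e_ss = 1/(1+∞) = 0.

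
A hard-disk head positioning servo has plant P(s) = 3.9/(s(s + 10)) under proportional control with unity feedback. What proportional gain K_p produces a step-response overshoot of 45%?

From %OS = 100·exp(−πζ/√(1−ζ²)) = 45%, ζ = −ln(0.45)/√(π²+ln²(0.45)) = 0.2463.
Characteristic equation s² + 10s + 3.9K_p = 0 gives ζ = 10/(2√(3.9K_p)).
Setting ζ = 0.2463: √(3.9K_p) = 10/(2·0.2463) = 20.3, so K_p = 412/3.9 = 106.

K_p = 106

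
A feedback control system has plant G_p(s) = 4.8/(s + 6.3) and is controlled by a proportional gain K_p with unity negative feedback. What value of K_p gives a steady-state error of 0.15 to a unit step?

K_p = 7.44

For a type-0 loop with proportional control, e_ss = 1/(1 + K_p·G_p(0)).
G_p(0) = 0.7619. Require 1/(1 + K_p·0.7619) = 0.15, so 1 + 0.7619·K_p = 6.667.
K_p = (6.667 − 1)/0.7619 = 7.44.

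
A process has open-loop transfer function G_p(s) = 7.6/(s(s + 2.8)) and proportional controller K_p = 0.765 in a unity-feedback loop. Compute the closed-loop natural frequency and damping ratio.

The closed-loop denominator is s(s+2.8) + 0.765·7.6 = s² + 2.8s + 5.814.
Matching s² + 2ζω_n s + ω_n²: ω_n = √5.814 = 2.411 rad/s and 2ζω_n = 2.8, so ζ = 2.8/(2·2.411) = 0.581.

ω_n = 2.41 rad/s, ζ = 0.581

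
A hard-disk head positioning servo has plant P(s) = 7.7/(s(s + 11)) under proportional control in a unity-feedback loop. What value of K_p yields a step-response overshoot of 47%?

K_p = 71.9

From %OS = 100·exp(−πζ/√(1−ζ²)) = 47%, ζ = −ln(0.47)/√(π²+ln²(0.47)) = 0.2337.
Characteristic equation s² + 11s + 7.7K_p = 0 gives ζ = 11/(2√(7.7K_p)).
Setting ζ = 0.2337: √(7.7K_p) = 11/(2·0.2337) = 23.54, so K_p = 554/7.7 = 71.9.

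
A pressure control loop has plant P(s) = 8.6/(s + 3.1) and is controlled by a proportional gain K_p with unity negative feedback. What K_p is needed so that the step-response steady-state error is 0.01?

For a type-0 loop with proportional control, e_ss = 1/(1 + K_p·P(0)).
P(0) = 2.774. Require 1/(1 + K_p·2.774) = 0.01, so 1 + 2.774·K_p = 100.
K_p = (100 − 1)/2.774 = 35.7.

K_p = 35.7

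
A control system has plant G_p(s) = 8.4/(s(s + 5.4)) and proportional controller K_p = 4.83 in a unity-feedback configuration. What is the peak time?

Closed-loop characteristic equation: s² + 5.4s + 40.57 = 0, so ω_n = 6.37 rad/s and ζ = 5.4/(2·6.37) = 0.4239.
Damped frequency ω_d = ω_n√(1−ζ²) = 5.769 rad/s, so peak time T_p = π/ω_d = 0.545 s.

T_p = 0.545 s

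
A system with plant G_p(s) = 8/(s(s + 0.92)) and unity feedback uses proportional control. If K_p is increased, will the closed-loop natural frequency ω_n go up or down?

ω_n = √(8·K_p), which grows with K_p.

increase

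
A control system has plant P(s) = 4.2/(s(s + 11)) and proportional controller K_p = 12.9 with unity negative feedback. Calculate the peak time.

The closed-loop denominator s² + 11s + 54.18 gives ω_n = √54.18 = 7.361 and ζ = 11/(2ω_n) = 0.7472.
Damped frequency ω_d = ω_n√(1−ζ²) = 4.892 rad/s, so peak time T_p = π/ω_d = 0.642 s.

T_p = 0.642 s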